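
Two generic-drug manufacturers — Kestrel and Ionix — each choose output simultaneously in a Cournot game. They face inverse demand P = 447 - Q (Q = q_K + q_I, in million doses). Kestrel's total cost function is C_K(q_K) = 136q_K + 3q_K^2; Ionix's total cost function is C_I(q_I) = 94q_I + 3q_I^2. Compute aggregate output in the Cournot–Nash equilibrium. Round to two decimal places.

73.78

Kestrel's profit: π_K = (447 - Q)q_K - (136q_K + 3q_K²). Setting ∂π_K/∂q_K = 0: 311 - 8q_K - (q_I) = 0.
Ionix's first-order condition: 353 - 8q_I - (q_K) = 0.
Rearranging gives the reaction functions q_K = (311 - q_I)/8 and q_I = (353 - q_K)/8.
Solving the pair: q_K = 305/9, q_I = 359/9.
Total output Q = 305/9 + 359/9 = 664/9.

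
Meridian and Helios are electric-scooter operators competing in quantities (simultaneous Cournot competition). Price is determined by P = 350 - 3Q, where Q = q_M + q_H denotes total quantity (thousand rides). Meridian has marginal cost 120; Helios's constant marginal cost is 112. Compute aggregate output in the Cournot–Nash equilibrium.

Meridian's profit: π_M = (350 - 3Q)q_M - (120q_M). Setting ∂π_M/∂q_M = 0: 230 - 6q_M - 3(q_H) = 0.
Helios's first-order condition: 238 - 6q_H - 3(q_M) = 0.
So q_M = (230 - 3q_H)/6 and q_H = (238 - 3q_M)/6.
Substituting one into the other gives q_M = 74/3 and q_H = 82/3.
Total output Q = 74/3 + 82/3 = 52.

52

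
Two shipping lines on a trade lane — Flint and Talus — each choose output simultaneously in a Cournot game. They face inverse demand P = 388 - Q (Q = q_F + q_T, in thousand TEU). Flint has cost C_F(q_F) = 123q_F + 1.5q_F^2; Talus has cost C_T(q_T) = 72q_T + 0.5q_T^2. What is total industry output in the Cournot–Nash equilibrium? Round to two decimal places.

Flint's profit: π_F = (388 - Q)q_F - (123q_F + (3/2)q_F²). Setting ∂π_F/∂q_F = 0: 265 - 5q_F - (q_T) = 0.
Talus's profit: π_T = (388 - Q)q_T - (72q_T + (1/2)q_T²). Setting ∂π_T/∂q_T = 0: 316 - 3q_T - (q_F) = 0.
So q_F = (265 - q_T)/5 and q_T = (316 - q_F)/3.
Substituting one into the other gives q_F = 479/14 and q_T = 1315/14.
Total output Q = 479/14 + 1315/14 = 897/7.

128.14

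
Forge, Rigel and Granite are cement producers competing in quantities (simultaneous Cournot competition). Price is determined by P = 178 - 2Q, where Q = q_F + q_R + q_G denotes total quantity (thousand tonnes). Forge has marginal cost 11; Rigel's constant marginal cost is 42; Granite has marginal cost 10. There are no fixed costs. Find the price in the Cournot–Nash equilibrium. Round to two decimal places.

Forge's profit: π_F = (178 - 2Q)q_F - (11q_F). Setting ∂π_F/∂q_F = 0: 167 - 4q_F - 2(q_R + q_G) = 0.
Rigel's profit: π_R = (178 - 2Q)q_R - (42q_R). Setting ∂π_R/∂q_R = 0: 136 - 4q_R - 2(q_F + q_G) = 0.
Granite's profit: π_G = (178 - 2Q)q_G - (10q_G). Setting ∂π_G/∂q_G = 0: 168 - 4q_G - 2(q_F + q_R) = 0.
Summing all 3 equations gives 471 − 8Q = 0, hence Q = 471/8.
Back-substituting: q_F = (167 − 471/4)/2 = 197/8, q_R = (136 − 471/4)/2 = 73/8, q_G = (168 − 471/4)/2 = 201/8.
Total output Q = 471/8, so price P = 178 - 2·(471/8) = 241/4.

60.25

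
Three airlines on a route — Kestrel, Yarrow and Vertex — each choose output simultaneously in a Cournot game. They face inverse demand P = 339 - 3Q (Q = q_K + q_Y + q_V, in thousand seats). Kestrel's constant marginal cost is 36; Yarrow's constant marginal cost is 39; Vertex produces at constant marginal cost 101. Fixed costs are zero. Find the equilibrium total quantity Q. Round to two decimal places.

Kestrel's profit: π_K = (339 - 3Q)q_K - (36q_K). Setting ∂π_K/∂q_K = 0: 303 - 6q_K - 3(q_Y + q_V) = 0.
Yarrow's profit: π_Y = (339 - 3Q)q_Y - (39q_Y). Setting ∂π_Y/∂q_Y = 0: 300 - 6q_Y - 3(q_K + q_V) = 0.
Vertex's profit: π_V = (339 - 3Q)q_V - (101q_V). Setting ∂π_V/∂q_V = 0: 238 - 6q_V - 3(q_K + q_Y) = 0.
Adding the 3 first-order conditions: 841 − 12Q = 0, so Q = 841/12.
Back-substituting: q_K = (303 − 841/4)/3 = 371/12, q_Y = (300 − 841/4)/3 = 359/12, q_V = (238 − 841/4)/3 = 37/4.
Total output Q = 371/12 + 359/12 + 37/4 = 841/12.

70.08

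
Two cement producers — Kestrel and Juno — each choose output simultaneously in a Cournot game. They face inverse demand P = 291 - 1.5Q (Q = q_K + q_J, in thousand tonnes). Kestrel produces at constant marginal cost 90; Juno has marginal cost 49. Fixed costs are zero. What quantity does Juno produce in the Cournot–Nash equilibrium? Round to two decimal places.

Kestrel's profit: π_K = (291 - 1.5Q)q_K - (90q_K). Setting ∂π_K/∂q_K = 0: 201 - 3q_K - (3/2)(q_J) = 0.
Juno's first-order condition: 242 - 3q_J - (3/2)(q_K) = 0.
Best responses: q_K = (201 - (3/2)q_J)/3, q_J = (242 - (3/2)q_K)/3.
Substituting one into the other gives q_K = 320/9 and q_J = 566/9.

62.89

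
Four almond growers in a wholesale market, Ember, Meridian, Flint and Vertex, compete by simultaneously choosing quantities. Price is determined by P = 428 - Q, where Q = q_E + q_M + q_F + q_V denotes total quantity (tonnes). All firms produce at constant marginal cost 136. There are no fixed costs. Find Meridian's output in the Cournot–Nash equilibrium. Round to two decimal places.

Each firm earns π_i = (428 - Q)q_i - 136q_i.
First-order condition (treating rivals' output as given): 292 - 2q_i - Σ_{j≠i} q_j = 0.
By symmetry each firm produces the same amount; substituting Σ_{j≠i} q_j = 3q_i yields q_i = 292/5.

58.40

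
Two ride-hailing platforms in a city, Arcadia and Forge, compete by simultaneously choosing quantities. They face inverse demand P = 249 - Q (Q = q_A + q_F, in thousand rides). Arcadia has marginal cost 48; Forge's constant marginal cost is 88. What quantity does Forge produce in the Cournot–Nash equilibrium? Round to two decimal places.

Arcadia's profit: π_A = (249 - Q)q_A - (48q_A). Setting ∂π_A/∂q_A = 0: 201 - 2q_A - (q_F) = 0.
Forge's profit: π_F = (249 - Q)q_F - (88q_F). Setting ∂π_F/∂q_F = 0: 161 - 2q_F - (q_A) = 0.
Rearranging gives the reaction functions q_A = (201 - q_F)/2 and q_F = (161 - q_A)/2.
Substituting one into the other gives q_A = 241/3 and q_F = 121/3.

40.33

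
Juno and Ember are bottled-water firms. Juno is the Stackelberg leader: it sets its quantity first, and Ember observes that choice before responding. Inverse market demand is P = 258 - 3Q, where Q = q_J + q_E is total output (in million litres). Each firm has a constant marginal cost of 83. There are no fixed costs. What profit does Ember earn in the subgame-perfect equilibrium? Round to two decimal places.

638.02

The follower Ember best-responds to any q_J: π_E = (258 - 3Q)q_E - 83q_E.
Setting the follower's marginal profit to zero, 175 - 3q_J - 6q_E = 0, i.e. q_E = (175 - 3q_J)/6.
Juno substitutes q_E(q_J) into its own profit: π_J = q_J(258 - 3q_J - (175 - 3q_J)/2) - 83q_J = (341/2 - (3/2)q_J)q_J - 83q_J.
Maximising: ∂π_J/∂q_J = 175/2 - 3q_J = 0, giving q_J = 175/6.
Then q_E = (175 - 3·(175/6))/6 = 175/12.
Price P = 258 - 3·(175/4) = 507/4.
Ember's profit: (507/4 - 83)·(175/12) = 638.0208.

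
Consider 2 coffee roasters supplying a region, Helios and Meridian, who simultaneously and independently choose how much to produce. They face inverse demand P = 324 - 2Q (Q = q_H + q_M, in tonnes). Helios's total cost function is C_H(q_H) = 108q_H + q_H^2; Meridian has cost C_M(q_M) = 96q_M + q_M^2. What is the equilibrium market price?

213

Helios's profit: π_H = (324 - 2Q)q_H - (108q_H + q_H²). Setting ∂π_H/∂q_H = 0: 216 - 6q_H - 2(q_M) = 0.
Meridian's first-order condition: 228 - 6q_M - 2(q_H) = 0.
Best responses: q_H = (216 - 2q_M)/6, q_M = (228 - 2q_H)/6.
Substituting one into the other gives q_H = 105/4 and q_M = 117/4.
Total output Q = 111/2, so price P = 324 - 2·(111/2) = 213.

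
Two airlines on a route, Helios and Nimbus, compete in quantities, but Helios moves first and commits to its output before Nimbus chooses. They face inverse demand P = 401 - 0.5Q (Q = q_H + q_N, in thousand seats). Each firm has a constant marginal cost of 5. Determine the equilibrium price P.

104

The follower Nimbus best-responds to any q_H: π_N = (401 - 0.5Q)q_N - 5q_N.
∂π_N/∂q_N = 396 - (1/2)q_H - q_N = 0 gives the reaction function q_N = (396 - (1/2)q_H).
The leader anticipates this reaction. Substituting into P = 401 - 0.5Q gives P = 203 - (1/4)q_H, so π_H = (203 - (1/4)q_H)q_H - 5q_H.
Maximising: ∂π_H/∂q_H = 198 - (1/2)q_H = 0, giving q_H = 396.
Then q_N = (396 - (1/2)·396) = 198.
Total output Q = 594, so price P = 401 - (1/2)·594 = 104.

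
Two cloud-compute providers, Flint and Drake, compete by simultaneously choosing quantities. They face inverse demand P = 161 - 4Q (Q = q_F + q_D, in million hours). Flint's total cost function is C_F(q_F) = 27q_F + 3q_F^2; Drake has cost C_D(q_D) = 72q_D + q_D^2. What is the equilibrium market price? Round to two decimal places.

Flint's profit: π_F = (161 - 4Q)q_F - (27q_F + 3q_F²). Setting ∂π_F/∂q_F = 0: 134 - 14q_F - 4(q_D) = 0.
Drake's first-order condition: 89 - 10q_D - 4(q_F) = 0.
Rearranging gives the reaction functions q_F = (134 - 4q_D)/14 and q_D = (89 - 4q_F)/10.
Solving the pair: q_F = 246/31, q_D = 355/62.
Total output Q = 847/62, so price P = 161 - 4·(847/62) = 106.3548.

106.35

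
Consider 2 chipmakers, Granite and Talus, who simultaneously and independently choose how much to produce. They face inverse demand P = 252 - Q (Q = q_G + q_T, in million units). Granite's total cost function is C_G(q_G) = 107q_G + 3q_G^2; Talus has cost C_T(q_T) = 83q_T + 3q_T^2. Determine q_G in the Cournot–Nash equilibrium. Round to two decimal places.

Granite's profit: π_G = (252 - Q)q_G - (107q_G + 3q_G²). Setting ∂π_G/∂q_G = 0: 145 - 8q_G - (q_T) = 0.
Talus's first-order condition: 169 - 8q_T - (q_G) = 0.
Rearranging gives the reaction functions q_G = (145 - q_T)/8 and q_T = (169 - q_G)/8.
Solving the pair: q_G = 991/63, q_T = 1207/63.

15.73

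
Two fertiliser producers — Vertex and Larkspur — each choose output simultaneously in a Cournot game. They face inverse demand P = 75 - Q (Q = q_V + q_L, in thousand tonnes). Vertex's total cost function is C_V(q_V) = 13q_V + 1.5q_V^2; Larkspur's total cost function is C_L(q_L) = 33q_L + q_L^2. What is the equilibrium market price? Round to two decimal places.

Vertex's profit: π_V = (75 - Q)q_V - (13q_V + (3/2)q_V²). Setting ∂π_V/∂q_V = 0: 62 - 5q_V - (q_L) = 0.
Larkspur's profit: π_L = (75 - Q)q_L - (33q_L + q_L²). Setting ∂π_L/∂q_L = 0: 42 - 4q_L - (q_V) = 0.
Rearranging gives the reaction functions q_V = (62 - q_L)/5 and q_L = (42 - q_V)/4.
Substituting one into the other gives q_V = 206/19 and q_L = 148/19.
Total output Q = 354/19, so price P = 75 - 354/19 = 1071/19.

56.37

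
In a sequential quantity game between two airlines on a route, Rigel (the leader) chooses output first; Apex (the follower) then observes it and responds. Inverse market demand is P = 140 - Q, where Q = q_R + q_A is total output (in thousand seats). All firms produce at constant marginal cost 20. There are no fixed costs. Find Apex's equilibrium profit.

Solve by backward induction. Given q_R, the follower Apex maximises π_A = (140 - q_R - q_A)q_A - 20q_A.
∂π_A/∂q_A = 120 - q_R - 2q_A = 0 gives the reaction function q_A = (120 - q_R)/2.
The leader anticipates this reaction. Substituting into P = 140 - Q gives P = 80 - (1/2)q_R, so π_R = (80 - (1/2)q_R)q_R - 20q_R.
Maximising: ∂π_R/∂q_R = 60 - q_R = 0, giving q_R = 60.
Then q_A = (120 - 60)/2 = 30.
Price P = 140 - 90 = 50.
Apex's profit: (50 - 20)·30 = 900.

900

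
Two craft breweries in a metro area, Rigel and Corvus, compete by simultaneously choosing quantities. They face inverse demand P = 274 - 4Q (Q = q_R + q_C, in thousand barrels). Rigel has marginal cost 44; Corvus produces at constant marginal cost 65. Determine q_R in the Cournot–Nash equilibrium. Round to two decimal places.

20.92

Rigel's profit: π_R = (274 - 4Q)q_R - (44q_R). Setting ∂π_R/∂q_R = 0: 230 - 8q_R - 4(q_C) = 0.
Corvus's first-order condition: 209 - 8q_C - 4(q_R) = 0.
Rearranging gives the reaction functions q_R = (230 - 4q_C)/8 and q_C = (209 - 4q_R)/8.
Solving the pair: q_R = 251/12, q_C = 47/3.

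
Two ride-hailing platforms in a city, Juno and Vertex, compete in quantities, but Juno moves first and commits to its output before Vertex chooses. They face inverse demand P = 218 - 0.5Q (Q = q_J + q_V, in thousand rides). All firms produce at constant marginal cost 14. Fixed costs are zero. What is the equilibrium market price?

65

The follower Vertex best-responds to any q_J: π_V = (218 - 0.5Q)q_V - 14q_V.
Setting the follower's marginal profit to zero, 204 - (1/2)q_J - q_V = 0, i.e. q_V = (204 - (1/2)q_J).
Juno substitutes q_V(q_J) into its own profit: π_J = q_J(218 - (1/2)q_J - (204 - (1/2)q_J)/2) - 14q_J = (116 - (1/4)q_J)q_J - 14q_J.
The leader's first-order condition 102 - (1/2)q_J = 0 yields q_J = 204.
Then q_V = (204 - (1/2)·204) = 102.
Total output Q = 306, so price P = 218 - (1/2)·306 = 65.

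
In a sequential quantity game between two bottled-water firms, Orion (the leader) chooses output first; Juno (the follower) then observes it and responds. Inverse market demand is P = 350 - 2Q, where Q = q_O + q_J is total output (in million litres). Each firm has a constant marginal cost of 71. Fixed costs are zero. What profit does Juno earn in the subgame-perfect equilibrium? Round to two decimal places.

The follower Juno best-responds to any q_O: π_J = (350 - 2Q)q_J - 71q_J.
∂π_J/∂q_J = 279 - 2q_O - 4q_J = 0 gives the reaction function q_J = (279 - 2q_O)/4.
Orion substitutes q_J(q_O) into its own profit: π_O = q_O(350 - 2q_O - (279 - 2q_O)/2) - 71q_O = (421/2 - q_O)q_O - 71q_O.
The leader's first-order condition 279/2 - 2q_O = 0 yields q_O = 279/4.
Then q_J = (279 - 2·(279/4))/4 = 279/8.
Price P = 350 - 2·(837/8) = 563/4.
Juno's profit: (563/4 - 71)·(279/8) = 2432.5313.

2432.53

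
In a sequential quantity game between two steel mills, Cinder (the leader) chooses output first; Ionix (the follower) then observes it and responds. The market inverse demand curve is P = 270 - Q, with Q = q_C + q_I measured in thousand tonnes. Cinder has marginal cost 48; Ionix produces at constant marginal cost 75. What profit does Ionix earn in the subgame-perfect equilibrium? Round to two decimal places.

1242.56

Solve by backward induction. Given q_C, the follower Ionix maximises π_I = (270 - q_C - q_I)q_I - 75q_I.
Follower FOC: 195 - q_C - 2q_I = 0, so q_I(q_C) = (195 - q_C)/2.
Cinder substitutes q_I(q_C) into its own profit: π_C = q_C(270 - q_C - (195 - q_C)/2) - 48q_C = (345/2 - (1/2)q_C)q_C - 48q_C.
Maximising: ∂π_C/∂q_C = 249/2 - q_C = 0, giving q_C = 249/2.
Then q_I = (195 - 249/2)/2 = 141/4.
Price P = 270 - 639/4 = 441/4.
Ionix's profit: (441/4 - 75)·(141/4) = 1242.5625.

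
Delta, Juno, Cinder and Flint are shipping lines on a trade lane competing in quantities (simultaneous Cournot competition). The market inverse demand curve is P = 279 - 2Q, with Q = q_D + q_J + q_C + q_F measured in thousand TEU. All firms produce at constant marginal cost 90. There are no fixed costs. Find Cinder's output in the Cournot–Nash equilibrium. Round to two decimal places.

18.90

Each firm earns π_i = (279 - 2Q)q_i - 90q_i.
Setting ∂π_i/∂q_i = 0 with rivals' quantities fixed: 189 - 4q_i - 2·Σ_{j≠i} q_j = 0.
With identical firms every q_j equals q_i, so Σ_{j≠i} q_j = 3q_i and 189 = 10q_i, giving q_i = 189/10.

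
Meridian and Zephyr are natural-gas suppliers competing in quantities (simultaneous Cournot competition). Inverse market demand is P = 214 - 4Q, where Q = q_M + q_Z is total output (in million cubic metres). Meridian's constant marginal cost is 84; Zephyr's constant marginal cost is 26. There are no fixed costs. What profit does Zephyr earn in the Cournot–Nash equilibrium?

Meridian's profit: π_M = (214 - 4Q)q_M - (84q_M). Setting ∂π_M/∂q_M = 0: 130 - 8q_M - 4(q_Z) = 0.
Zephyr's profit: π_Z = (214 - 4Q)q_Z - (26q_Z). Setting ∂π_Z/∂q_Z = 0: 188 - 8q_Z - 4(q_M) = 0.
So q_M = (130 - 4q_Z)/8 and q_Z = (188 - 4q_M)/8.
Substituting one into the other gives q_M = 6 and q_Z = 41/2.
Price P = 214 - 4·(53/2) = 108.
Zephyr's profit: (108 - 26)·(41/2) = 1681.

1681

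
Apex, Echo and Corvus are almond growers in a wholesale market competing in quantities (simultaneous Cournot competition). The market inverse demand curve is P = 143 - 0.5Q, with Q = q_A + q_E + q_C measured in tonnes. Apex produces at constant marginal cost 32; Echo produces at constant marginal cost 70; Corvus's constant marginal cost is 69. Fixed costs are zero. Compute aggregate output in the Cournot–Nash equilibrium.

129

Apex's profit: π_A = (143 - 0.5Q)q_A - (32q_A). Setting ∂π_A/∂q_A = 0: 111 - q_A - (1/2)(q_E + q_C) = 0.
Echo's first-order condition: 73 - q_E - (1/2)(q_A + q_C) = 0.
Corvus's first-order condition: 74 - q_C - (1/2)(q_A + q_E) = 0.
Adding the 3 conditions: 258 − Q − Q = 0, i.e. Q = 129.
Back-substituting: q_A = (111 − 129/2)/(1/2) = 93, q_E = (73 − 129/2)/(1/2) = 17, q_C = (74 − 129/2)/(1/2) = 19.
Total output Q = 93 + 17 + 19 = 129.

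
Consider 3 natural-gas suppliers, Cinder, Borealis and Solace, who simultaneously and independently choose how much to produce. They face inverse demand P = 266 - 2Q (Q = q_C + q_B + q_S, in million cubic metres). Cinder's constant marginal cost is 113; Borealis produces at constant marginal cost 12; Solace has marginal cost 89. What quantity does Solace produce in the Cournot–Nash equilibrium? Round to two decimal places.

Cinder's profit: π_C = (266 - 2Q)q_C - (113q_C). Setting ∂π_C/∂q_C = 0: 153 - 4q_C - 2(q_B + q_S) = 0.
Borealis's profit: π_B = (266 - 2Q)q_B - (12q_B). Setting ∂π_B/∂q_B = 0: 254 - 4q_B - 2(q_C + q_S) = 0.
Solace's first-order condition: 177 - 4q_S - 2(q_C + q_B) = 0.
Adding the 3 conditions: 584 − 4Q − 4Q = 0, i.e. Q = 73.
Back-substituting: q_C = (153 − 146)/2 = 7/2, q_B = (254 − 146)/2 = 54, q_S = (177 − 146)/2 = 31/2.

15.50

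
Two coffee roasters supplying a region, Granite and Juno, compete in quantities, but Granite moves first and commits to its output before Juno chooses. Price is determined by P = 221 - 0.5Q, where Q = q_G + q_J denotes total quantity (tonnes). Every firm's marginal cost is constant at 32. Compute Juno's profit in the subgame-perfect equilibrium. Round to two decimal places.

4465.13

The follower Juno best-responds to any q_G: π_J = (221 - 0.5Q)q_J - 32q_J.
∂π_J/∂q_J = 189 - (1/2)q_G - q_J = 0 gives the reaction function q_J = (189 - (1/2)q_G).
The leader anticipates this reaction. Substituting into P = 221 - 0.5Q gives P = 253/2 - (1/4)q_G, so π_G = (253/2 - (1/4)q_G)q_G - 32q_G.
The leader's first-order condition 189/2 - (1/2)q_G = 0 yields q_G = 189.
Then q_J = (189 - (1/2)·189) = 189/2.
Price P = 221 - (1/2)·(567/2) = 317/4.
Juno's profit: (317/4 - 32)·(189/2) = 4465.1250.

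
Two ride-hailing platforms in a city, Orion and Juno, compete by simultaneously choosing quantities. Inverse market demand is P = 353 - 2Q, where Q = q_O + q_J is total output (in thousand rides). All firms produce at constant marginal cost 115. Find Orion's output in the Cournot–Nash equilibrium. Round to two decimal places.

39.67

Each firm earns π_i = (353 - 2Q)q_i - 115q_i.
First-order condition (treating rivals' output as given): 238 - 4q_i - 2q_j = 0.
With identical firms every q_j equals q_i, so q_j = q_i and 238 = 6q_i, giving q_i = 119/3.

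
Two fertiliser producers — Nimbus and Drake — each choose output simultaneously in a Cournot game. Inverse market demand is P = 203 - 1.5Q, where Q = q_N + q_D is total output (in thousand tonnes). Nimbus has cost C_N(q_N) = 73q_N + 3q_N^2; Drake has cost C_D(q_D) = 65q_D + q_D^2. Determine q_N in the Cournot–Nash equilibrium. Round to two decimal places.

10.36

Nimbus's profit: π_N = (203 - 1.5Q)q_N - (73q_N + 3q_N²). Setting ∂π_N/∂q_N = 0: 130 - 9q_N - (3/2)(q_D) = 0.
Drake's profit: π_D = (203 - 1.5Q)q_D - (65q_D + q_D²). Setting ∂π_D/∂q_D = 0: 138 - 5q_D - (3/2)(q_N) = 0.
So q_N = (130 - (3/2)q_D)/9 and q_D = (138 - (3/2)q_N)/5.
Solving the pair: q_N = 1772/171, q_D = 1396/57.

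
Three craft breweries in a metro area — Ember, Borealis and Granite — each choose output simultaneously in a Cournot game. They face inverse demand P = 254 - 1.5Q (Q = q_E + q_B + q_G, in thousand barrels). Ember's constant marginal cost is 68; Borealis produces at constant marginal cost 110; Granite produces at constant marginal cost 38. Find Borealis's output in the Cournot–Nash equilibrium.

Ember's profit: π_E = (254 - 1.5Q)q_E - (68q_E). Setting ∂π_E/∂q_E = 0: 186 - 3q_E - (3/2)(q_B + q_G) = 0.
Borealis's profit: π_B = (254 - 1.5Q)q_B - (110q_B). Setting ∂π_B/∂q_B = 0: 144 - 3q_B - (3/2)(q_E + q_G) = 0.
Granite's first-order condition: 216 - 3q_G - (3/2)(q_E + q_B) = 0.
Adding the 3 first-order conditions: 546 − 6Q = 0, so Q = 91.
Back-substituting: q_E = (186 − 273/2)/(3/2) = 33, q_B = (144 − 273/2)/(3/2) = 5, q_G = (216 − 273/2)/(3/2) = 53.

5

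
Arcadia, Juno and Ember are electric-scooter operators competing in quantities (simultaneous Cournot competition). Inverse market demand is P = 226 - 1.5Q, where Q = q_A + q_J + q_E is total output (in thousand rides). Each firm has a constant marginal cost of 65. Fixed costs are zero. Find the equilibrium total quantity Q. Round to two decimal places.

A representative firm's profit is π_i = q_i(226 - 1.5Q) - 65q_i.
First-order condition (treating rivals' output as given): 161 - 3q_i - (3/2)·Σ_{j≠i} q_j = 0.
With identical firms every q_j equals q_i, so Σ_{j≠i} q_j = 2q_i and 161 = 6q_i, giving q_i = 161/6.
Total output Q = 161/6 + 161/6 + 161/6 = 161/2.

80.50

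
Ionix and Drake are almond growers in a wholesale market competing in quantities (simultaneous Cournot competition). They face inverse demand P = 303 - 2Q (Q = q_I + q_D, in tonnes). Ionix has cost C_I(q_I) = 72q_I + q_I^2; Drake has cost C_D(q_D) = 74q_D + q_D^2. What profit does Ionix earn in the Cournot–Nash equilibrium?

Ionix's profit: π_I = (303 - 2Q)q_I - (72q_I + q_I²). Setting ∂π_I/∂q_I = 0: 231 - 6q_I - 2(q_D) = 0.
Drake's first-order condition: 229 - 6q_D - 2(q_I) = 0.
Rearranging gives the reaction functions q_I = (231 - 2q_D)/6 and q_D = (229 - 2q_I)/6.
Solving the pair: q_I = 29, q_D = 57/2.
Price P = 303 - 2·(115/2) = 188.
Ionix's profit: 188·29 - 72·29 - 29² = 2523.

2523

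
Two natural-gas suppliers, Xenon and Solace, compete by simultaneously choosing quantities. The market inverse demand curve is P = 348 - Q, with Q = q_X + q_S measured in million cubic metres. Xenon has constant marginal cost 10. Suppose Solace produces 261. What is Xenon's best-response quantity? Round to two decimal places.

38.50

With the rival's output fixed at 261, Xenon's profit is π_X = (348 - 261 - q_X)q_X - (10q_X) = (87 - q_X)q_X - (10q_X).
∂π_X/∂q_X = 77 - 2q_X = 0, so q_X = 77/2.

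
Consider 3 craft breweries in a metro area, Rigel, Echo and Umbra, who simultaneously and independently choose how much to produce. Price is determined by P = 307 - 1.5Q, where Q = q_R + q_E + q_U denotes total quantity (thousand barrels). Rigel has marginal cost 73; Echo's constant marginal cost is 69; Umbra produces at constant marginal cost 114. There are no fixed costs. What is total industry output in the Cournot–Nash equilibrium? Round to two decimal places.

Rigel's profit: π_R = (307 - 1.5Q)q_R - (73q_R). Setting ∂π_R/∂q_R = 0: 234 - 3q_R - (3/2)(q_E + q_U) = 0.
Echo's first-order condition: 238 - 3q_E - (3/2)(q_R + q_U) = 0.
Umbra's profit: π_U = (307 - 1.5Q)q_U - (114q_U). Setting ∂π_U/∂q_U = 0: 193 - 3q_U - (3/2)(q_R + q_E) = 0.
Adding the 3 conditions: 665 − 3Q − 3Q = 0, i.e. Q = 665/6.
Back-substituting: q_R = (234 − 665/4)/(3/2) = 271/6, q_E = (238 − 665/4)/(3/2) = 287/6, q_U = (193 − 665/4)/(3/2) = 107/6.
Total output Q = 271/6 + 287/6 + 107/6 = 665/6.

110.83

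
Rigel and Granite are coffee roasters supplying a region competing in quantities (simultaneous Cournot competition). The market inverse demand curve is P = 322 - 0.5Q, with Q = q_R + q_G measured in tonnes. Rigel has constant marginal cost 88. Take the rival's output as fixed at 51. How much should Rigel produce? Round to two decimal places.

208.50

With the rival's output fixed at 51, Rigel's profit is π_R = (322 - (1/2)·51 - (1/2)q_R)q_R - (88q_R) = (593/2 - (1/2)q_R)q_R - (88q_R).
∂π_R/∂q_R = 417/2 - q_R = 0, so q_R = 417/2.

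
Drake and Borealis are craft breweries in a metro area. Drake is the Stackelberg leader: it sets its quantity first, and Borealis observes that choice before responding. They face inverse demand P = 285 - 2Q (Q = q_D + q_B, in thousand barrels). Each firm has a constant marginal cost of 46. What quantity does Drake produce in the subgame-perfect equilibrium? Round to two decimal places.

59.75

The follower Borealis best-responds to any q_D: π_B = (285 - 2Q)q_B - 46q_B.
Setting the follower's marginal profit to zero, 239 - 2q_D - 4q_B = 0, i.e. q_B = (239 - 2q_D)/4.
Drake substitutes q_B(q_D) into its own profit: π_D = q_D(285 - 2q_D - (239 - 2q_D)/2) - 46q_D = (331/2 - q_D)q_D - 46q_D.
The leader's first-order condition 239/2 - 2q_D = 0 yields q_D = 239/4.
Then q_B = (239 - 2·(239/4))/4 = 239/8.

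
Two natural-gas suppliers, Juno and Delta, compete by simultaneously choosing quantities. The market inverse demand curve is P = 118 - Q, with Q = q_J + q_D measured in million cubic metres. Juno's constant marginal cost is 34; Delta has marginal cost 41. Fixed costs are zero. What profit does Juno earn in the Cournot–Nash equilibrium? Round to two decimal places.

920.11

Juno's profit: π_J = (118 - Q)q_J - (34q_J). Setting ∂π_J/∂q_J = 0: 84 - 2q_J - (q_D) = 0.
Delta's profit: π_D = (118 - Q)q_D - (41q_D). Setting ∂π_D/∂q_D = 0: 77 - 2q_D - (q_J) = 0.
Rearranging gives the reaction functions q_J = (84 - q_D)/2 and q_D = (77 - q_J)/2.
Solving the pair: q_J = 91/3, q_D = 70/3.
Price P = 118 - 161/3 = 193/3.
Juno's profit: (193/3 - 34)·(91/3) = 920.1111.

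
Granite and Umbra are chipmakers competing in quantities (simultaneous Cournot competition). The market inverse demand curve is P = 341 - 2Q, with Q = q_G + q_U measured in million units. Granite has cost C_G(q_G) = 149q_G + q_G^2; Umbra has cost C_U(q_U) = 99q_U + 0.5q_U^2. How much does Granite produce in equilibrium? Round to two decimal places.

18.31

Granite's profit: π_G = (341 - 2Q)q_G - (149q_G + q_G²). Setting ∂π_G/∂q_G = 0: 192 - 6q_G - 2(q_U) = 0.
Umbra's profit: π_U = (341 - 2Q)q_U - (99q_U + (1/2)q_U²). Setting ∂π_U/∂q_U = 0: 242 - 5q_U - 2(q_G) = 0.
Rearranging gives the reaction functions q_G = (192 - 2q_U)/6 and q_U = (242 - 2q_G)/5.
Solving the pair: q_G = 238/13, q_U = 534/13.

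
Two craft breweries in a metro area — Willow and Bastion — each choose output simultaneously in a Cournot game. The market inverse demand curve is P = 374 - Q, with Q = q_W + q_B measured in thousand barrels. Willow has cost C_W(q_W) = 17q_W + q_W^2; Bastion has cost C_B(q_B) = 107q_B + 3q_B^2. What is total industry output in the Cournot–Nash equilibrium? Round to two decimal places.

Willow's profit: π_W = (374 - Q)q_W - (17q_W + q_W²). Setting ∂π_W/∂q_W = 0: 357 - 4q_W - (q_B) = 0.
Bastion's first-order condition: 267 - 8q_B - (q_W) = 0.
Best responses: q_W = (357 - q_B)/4, q_B = (267 - q_W)/8.
Solving the pair: q_W = 83.5161, q_B = 711/31.
Total output Q = 83.5161 + 711/31 = 106.4516.

106.45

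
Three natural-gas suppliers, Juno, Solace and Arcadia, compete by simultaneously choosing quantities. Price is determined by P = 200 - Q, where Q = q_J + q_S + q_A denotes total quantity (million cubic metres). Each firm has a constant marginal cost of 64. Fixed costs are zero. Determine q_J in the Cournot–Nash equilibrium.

Each firm earns π_i = (200 - Q)q_i - 64q_i.
Setting ∂π_i/∂q_i = 0 with rivals' quantities fixed: 136 - 2q_i - Σ_{j≠i} q_j = 0.
With identical firms every q_j equals q_i, so Σ_{j≠i} q_j = 2q_i and 136 = 4q_i, giving q_i = 34.

34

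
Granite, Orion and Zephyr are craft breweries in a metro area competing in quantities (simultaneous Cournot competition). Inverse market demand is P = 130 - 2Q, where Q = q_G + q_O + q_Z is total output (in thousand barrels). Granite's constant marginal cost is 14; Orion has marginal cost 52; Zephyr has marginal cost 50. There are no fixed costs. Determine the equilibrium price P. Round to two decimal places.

61.50

Granite's profit: π_G = (130 - 2Q)q_G - (14q_G). Setting ∂π_G/∂q_G = 0: 116 - 4q_G - 2(q_O + q_Z) = 0.
Orion's first-order condition: 78 - 4q_O - 2(q_G + q_Z) = 0.
Zephyr's first-order condition: 80 - 4q_Z - 2(q_G + q_O) = 0.
Adding the 3 first-order conditions: 274 − 8Q = 0, so Q = 137/4.
Back-substituting: q_G = (116 − 137/2)/2 = 95/4, q_O = (78 − 137/2)/2 = 19/4, q_Z = (80 − 137/2)/2 = 23/4.
Total output Q = 137/4, so price P = 130 - 2·(137/4) = 123/2.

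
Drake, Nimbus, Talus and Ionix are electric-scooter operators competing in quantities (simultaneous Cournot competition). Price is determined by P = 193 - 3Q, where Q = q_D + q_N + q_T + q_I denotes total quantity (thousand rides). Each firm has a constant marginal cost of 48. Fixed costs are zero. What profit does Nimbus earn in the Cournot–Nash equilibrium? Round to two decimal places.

280.33

A representative firm's profit is π_i = q_i(193 - 3Q) - 48q_i.
First-order condition (treating rivals' output as given): 145 - 6q_i - 3·Σ_{j≠i} q_j = 0.
With identical firms every q_j equals q_i, so Σ_{j≠i} q_j = 3q_i and 145 = 15q_i, giving q_i = 29/3.
Price P = 193 - 3·(116/3) = 77.
Nimbus's profit: (77 - 48)·(29/3) = 841/3.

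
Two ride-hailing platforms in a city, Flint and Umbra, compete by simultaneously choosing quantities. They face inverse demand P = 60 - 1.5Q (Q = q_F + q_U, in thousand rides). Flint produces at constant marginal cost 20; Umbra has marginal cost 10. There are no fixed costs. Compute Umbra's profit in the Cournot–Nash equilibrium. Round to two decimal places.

Flint's profit: π_F = (60 - 1.5Q)q_F - (20q_F). Setting ∂π_F/∂q_F = 0: 40 - 3q_F - (3/2)(q_U) = 0.
Umbra's profit: π_U = (60 - 1.5Q)q_U - (10q_U). Setting ∂π_U/∂q_U = 0: 50 - 3q_U - (3/2)(q_F) = 0.
So q_F = (40 - (3/2)q_U)/3 and q_U = (50 - (3/2)q_F)/3.
Solving the pair: q_F = 20/3, q_U = 40/3.
Price P = 60 - (3/2)·20 = 30.
Umbra's profit: (30 - 10)·(40/3) = 800/3.

266.67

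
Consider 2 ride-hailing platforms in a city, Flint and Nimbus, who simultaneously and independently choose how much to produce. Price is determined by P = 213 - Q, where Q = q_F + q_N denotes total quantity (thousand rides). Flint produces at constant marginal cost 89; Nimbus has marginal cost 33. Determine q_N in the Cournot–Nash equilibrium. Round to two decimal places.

78.67

Flint's profit: π_F = (213 - Q)q_F - (89q_F). Setting ∂π_F/∂q_F = 0: 124 - 2q_F - (q_N) = 0.
Nimbus's first-order condition: 180 - 2q_N - (q_F) = 0.
So q_F = (124 - q_N)/2 and q_N = (180 - q_F)/2.
Substituting one into the other gives q_F = 68/3 and q_N = 236/3.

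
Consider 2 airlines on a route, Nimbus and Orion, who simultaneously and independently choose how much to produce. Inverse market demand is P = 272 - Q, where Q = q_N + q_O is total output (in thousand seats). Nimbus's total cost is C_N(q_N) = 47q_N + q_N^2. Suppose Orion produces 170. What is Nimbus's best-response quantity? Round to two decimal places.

With the rival's output fixed at 170, Nimbus's profit is π_N = (272 - 170 - q_N)q_N - (47q_N + q_N²) = (102 - q_N)q_N - (47q_N + q_N²).
∂π_N/∂q_N = 55 - 4q_N = 0, so q_N = 55/4.

13.75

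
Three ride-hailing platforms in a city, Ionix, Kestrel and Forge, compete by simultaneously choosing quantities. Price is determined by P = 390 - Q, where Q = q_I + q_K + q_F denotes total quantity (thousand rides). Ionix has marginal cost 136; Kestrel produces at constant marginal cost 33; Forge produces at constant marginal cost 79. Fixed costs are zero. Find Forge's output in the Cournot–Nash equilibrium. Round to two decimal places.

80.50

Ionix's profit: π_I = (390 - Q)q_I - (136q_I). Setting ∂π_I/∂q_I = 0: 254 - 2q_I - (q_K + q_F) = 0.
Kestrel's profit: π_K = (390 - Q)q_K - (33q_K). Setting ∂π_K/∂q_K = 0: 357 - 2q_K - (q_I + q_F) = 0.
Forge's first-order condition: 311 - 2q_F - (q_I + q_K) = 0.
Summing all 3 equations gives 922 − 4Q = 0, hence Q = 461/2.
Back-substituting: q_I = (254 − 461/2) = 47/2, q_K = (357 − 461/2) = 253/2, q_F = (311 − 461/2) = 161/2.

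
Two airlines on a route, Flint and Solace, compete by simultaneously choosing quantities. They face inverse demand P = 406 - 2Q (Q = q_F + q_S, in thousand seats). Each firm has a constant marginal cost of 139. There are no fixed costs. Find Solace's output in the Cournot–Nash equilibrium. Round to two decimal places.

44.50

Each firm earns π_i = (406 - 2Q)q_i - 139q_i.
Setting ∂π_i/∂q_i = 0 with rivals' quantities fixed: 267 - 4q_i - 2q_j = 0.
By symmetry each firm produces the same amount; substituting q_j = q_i yields q_i = 267/6 = 89/2.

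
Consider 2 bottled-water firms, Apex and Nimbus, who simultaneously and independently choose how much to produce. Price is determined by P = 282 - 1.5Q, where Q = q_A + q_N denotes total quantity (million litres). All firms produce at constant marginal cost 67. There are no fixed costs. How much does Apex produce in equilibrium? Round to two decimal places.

47.78

Each firm earns π_i = (282 - 1.5Q)q_i - 67q_i.
Setting ∂π_i/∂q_i = 0 with rivals' quantities fixed: 215 - 3q_i - (3/2)q_j = 0.
By symmetry each firm produces the same amount; substituting q_j = q_i yields q_i = 215/(9/2) = 430/9.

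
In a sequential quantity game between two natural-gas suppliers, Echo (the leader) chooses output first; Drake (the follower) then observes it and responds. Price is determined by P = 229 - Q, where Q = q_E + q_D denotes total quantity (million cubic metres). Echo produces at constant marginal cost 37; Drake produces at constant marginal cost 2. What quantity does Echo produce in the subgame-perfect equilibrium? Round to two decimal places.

The follower Drake best-responds to any q_E: π_D = (229 - Q)q_D - 2q_D.
Setting the follower's marginal profit to zero, 227 - q_E - 2q_D = 0, i.e. q_D = (227 - q_E)/2.
Echo substitutes q_D(q_E) into its own profit: π_E = q_E(229 - q_E - (227 - q_E)/2) - 37q_E = (231/2 - (1/2)q_E)q_E - 37q_E.
Leader FOC: 157/2 - q_E = 0, so q_E = 157/2.
Then q_D = (227 - 157/2)/2 = 297/4.

78.50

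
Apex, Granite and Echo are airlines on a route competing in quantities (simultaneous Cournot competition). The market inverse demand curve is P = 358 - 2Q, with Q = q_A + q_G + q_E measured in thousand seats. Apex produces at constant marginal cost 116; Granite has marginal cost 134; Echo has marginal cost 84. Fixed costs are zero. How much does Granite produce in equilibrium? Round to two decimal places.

Apex's profit: π_A = (358 - 2Q)q_A - (116q_A). Setting ∂π_A/∂q_A = 0: 242 - 4q_A - 2(q_G + q_E) = 0.
Granite's profit: π_G = (358 - 2Q)q_G - (134q_G). Setting ∂π_G/∂q_G = 0: 224 - 4q_G - 2(q_A + q_E) = 0.
Echo's first-order condition: 274 - 4q_E - 2(q_A + q_G) = 0.
Summing all 3 equations gives 740 − 8Q = 0, hence Q = 185/2.
Back-substituting: q_A = (242 − 185)/2 = 57/2, q_G = (224 − 185)/2 = 39/2, q_E = (274 − 185)/2 = 89/2.

19.50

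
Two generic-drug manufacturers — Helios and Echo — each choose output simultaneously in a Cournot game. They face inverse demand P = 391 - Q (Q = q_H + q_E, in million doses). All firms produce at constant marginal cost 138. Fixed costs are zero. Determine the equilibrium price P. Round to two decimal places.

222.33

A representative firm's profit is π_i = q_i(391 - Q) - 138q_i.
Setting ∂π_i/∂q_i = 0 with rivals' quantities fixed: 253 - 2q_i - q_j = 0.
By symmetry each firm produces the same amount; substituting q_j = q_i yields q_i = 253/3.
Total output Q = 506/3, so price P = 391 - 506/3 = 667/3.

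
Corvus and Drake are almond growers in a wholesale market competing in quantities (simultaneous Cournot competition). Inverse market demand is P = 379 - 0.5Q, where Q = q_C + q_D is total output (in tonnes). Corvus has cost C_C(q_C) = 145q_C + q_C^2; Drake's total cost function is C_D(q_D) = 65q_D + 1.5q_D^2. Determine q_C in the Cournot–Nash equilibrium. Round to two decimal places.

Corvus's profit: π_C = (379 - 0.5Q)q_C - (145q_C + q_C²). Setting ∂π_C/∂q_C = 0: 234 - 3q_C - (1/2)(q_D) = 0.
Drake's profit: π_D = (379 - 0.5Q)q_D - (65q_D + (3/2)q_D²). Setting ∂π_D/∂q_D = 0: 314 - 4q_D - (1/2)(q_C) = 0.
So q_C = (234 - (1/2)q_D)/3 and q_D = (314 - (1/2)q_C)/4.
Substituting one into the other gives q_C = 66.2979 and q_D = 70.2128.

66.30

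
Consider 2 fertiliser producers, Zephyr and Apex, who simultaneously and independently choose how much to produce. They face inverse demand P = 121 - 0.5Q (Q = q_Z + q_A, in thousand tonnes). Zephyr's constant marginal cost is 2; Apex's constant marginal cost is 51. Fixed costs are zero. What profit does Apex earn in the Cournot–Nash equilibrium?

98

Zephyr's profit: π_Z = (121 - 0.5Q)q_Z - (2q_Z). Setting ∂π_Z/∂q_Z = 0: 119 - q_Z - (1/2)(q_A) = 0.
Apex's first-order condition: 70 - q_A - (1/2)(q_Z) = 0.
So q_Z = (119 - (1/2)q_A) and q_A = (70 - (1/2)q_Z).
Substituting one into the other gives q_Z = 112 and q_A = 14.
Price P = 121 - (1/2)·126 = 58.
Apex's profit: (58 - 51)·14 = 98.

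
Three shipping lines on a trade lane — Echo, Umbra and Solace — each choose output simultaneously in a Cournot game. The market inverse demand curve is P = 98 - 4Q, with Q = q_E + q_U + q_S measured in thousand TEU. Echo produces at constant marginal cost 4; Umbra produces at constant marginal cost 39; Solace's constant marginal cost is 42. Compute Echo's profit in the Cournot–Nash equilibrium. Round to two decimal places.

435.77

Echo's profit: π_E = (98 - 4Q)q_E - (4q_E). Setting ∂π_E/∂q_E = 0: 94 - 8q_E - 4(q_U + q_S) = 0.
Umbra's profit: π_U = (98 - 4Q)q_U - (39q_U). Setting ∂π_U/∂q_U = 0: 59 - 8q_U - 4(q_E + q_S) = 0.
Solace's first-order condition: 56 - 8q_S - 4(q_E + q_U) = 0.
Adding the 3 first-order conditions: 209 − 16Q = 0, so Q = 209/16.
Back-substituting: q_E = (94 − 209/4)/4 = 167/16, q_U = (59 − 209/4)/4 = 27/16, q_S = (56 − 209/4)/4 = 15/16.
Price P = 98 - 4·(209/16) = 183/4.
Echo's profit: (183/4 - 4)·(167/16) = 435.7656.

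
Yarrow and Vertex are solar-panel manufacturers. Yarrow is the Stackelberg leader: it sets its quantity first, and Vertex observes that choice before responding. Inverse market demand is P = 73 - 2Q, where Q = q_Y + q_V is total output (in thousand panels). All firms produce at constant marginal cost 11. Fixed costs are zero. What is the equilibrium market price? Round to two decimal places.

26.50

The follower Vertex best-responds to any q_Y: π_V = (73 - 2Q)q_V - 11q_V.
∂π_V/∂q_V = 62 - 2q_Y - 4q_V = 0 gives the reaction function q_V = (62 - 2q_Y)/4.
The leader anticipates this reaction. Substituting into P = 73 - 2Q gives P = 42 - q_Y, so π_Y = (42 - q_Y)q_Y - 11q_Y.
Maximising: ∂π_Y/∂q_Y = 31 - 2q_Y = 0, giving q_Y = 31/2.
Then q_V = (62 - 2·(31/2))/4 = 31/4.
Total output Q = 93/4, so price P = 73 - 2·(93/4) = 53/2.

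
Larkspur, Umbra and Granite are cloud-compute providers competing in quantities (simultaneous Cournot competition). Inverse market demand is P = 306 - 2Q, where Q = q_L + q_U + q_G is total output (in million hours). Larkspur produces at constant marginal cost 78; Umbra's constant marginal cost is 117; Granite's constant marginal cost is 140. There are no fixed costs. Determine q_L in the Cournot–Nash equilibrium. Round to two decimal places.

41.13

Larkspur's profit: π_L = (306 - 2Q)q_L - (78q_L). Setting ∂π_L/∂q_L = 0: 228 - 4q_L - 2(q_U + q_G) = 0.
Umbra's profit: π_U = (306 - 2Q)q_U - (117q_U). Setting ∂π_U/∂q_U = 0: 189 - 4q_U - 2(q_L + q_G) = 0.
Granite's first-order condition: 166 - 4q_G - 2(q_L + q_U) = 0.
Summing all 3 equations gives 583 − 8Q = 0, hence Q = 583/8.
Back-substituting: q_L = (228 − 583/4)/2 = 329/8, q_U = (189 − 583/4)/2 = 173/8, q_G = (166 − 583/4)/2 = 81/8.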